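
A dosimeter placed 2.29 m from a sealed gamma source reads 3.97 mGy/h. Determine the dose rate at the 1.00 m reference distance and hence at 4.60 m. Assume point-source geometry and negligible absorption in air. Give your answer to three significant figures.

20.8 mGy/h; 0.984 mGy/h

Since intensity falls as 1/r²,
At 1.00 m: 3.97 × (2.29/1.00)² = 3.97 × 5.244 = 20.82 mGy/h
At 4.60 m: 20.82 × (1.00/4.60)² = 20.82 × 0.04726 = 0.9840 mGy/h.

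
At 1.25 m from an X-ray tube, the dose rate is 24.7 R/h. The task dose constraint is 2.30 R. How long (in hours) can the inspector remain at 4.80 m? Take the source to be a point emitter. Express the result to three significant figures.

1.37 h

Applying the 1/r² law, rate at 4.80 m:
24.7 × (1.25/4.80)² = 24.7 × 0.06782 = 1.675 R/h.
Stay time = 2.30 R ÷ 1.675 R/h = 1.373 h.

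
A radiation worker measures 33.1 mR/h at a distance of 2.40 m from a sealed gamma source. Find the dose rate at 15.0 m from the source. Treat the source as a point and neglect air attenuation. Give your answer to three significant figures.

0.847 mR/h

Applying the 1/r² law, the rate at 15.0 m is
(2.40/15.0)² = 0.02560, so 33.1 × 0.02560 = 0.8474 mR/h.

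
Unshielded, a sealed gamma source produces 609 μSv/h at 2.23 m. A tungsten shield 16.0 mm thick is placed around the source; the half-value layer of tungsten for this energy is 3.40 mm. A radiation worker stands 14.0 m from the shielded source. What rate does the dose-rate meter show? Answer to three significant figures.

0.592 μSv/h

Distance alone: (2.23/14.0)² = 0.02537, so 609 × 0.02537 = 15.45 μSv/h.
Shield: 16.0/3.40 = 4.706 half-value layers → attenuation 2^(−4.706) = 0.03831.
Combined: 15.45 × 0.03831 = 0.5919 μSv/h.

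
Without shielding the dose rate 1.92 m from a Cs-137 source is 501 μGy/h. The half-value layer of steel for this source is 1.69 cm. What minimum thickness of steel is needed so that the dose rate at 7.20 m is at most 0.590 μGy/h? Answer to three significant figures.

At 7.20 m, distance alone gives 501 × (1.92/7.20)² = 501 × 0.07111 = 35.63 μGy/h.
Further attenuation needed: 35.63/0.590 = 60.39.
n = log₂(60.39) = 5.916 half-value layers.
Thickness = 5.916 × 1.69 cm = 9.998 cm.

10.0 cm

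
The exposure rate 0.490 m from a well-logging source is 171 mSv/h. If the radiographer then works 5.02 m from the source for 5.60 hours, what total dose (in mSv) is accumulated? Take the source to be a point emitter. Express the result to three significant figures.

9.12 mSv

Intensity scales as (d₁/d₂)², so rate at 5.02 m:
171 × (0.490/5.02)² = 171 × 0.009528 = 1.629 mSv/h.
Dose = rate × time = 1.629 mSv/h × 5.600 h = 9.122 mSv.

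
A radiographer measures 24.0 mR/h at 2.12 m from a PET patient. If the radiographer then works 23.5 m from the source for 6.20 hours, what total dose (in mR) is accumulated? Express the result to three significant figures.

1.21 mR

Applying the 1/r² law, rate at 23.5 m:
24.0 × (2.12/23.5)² = 24.0 × 0.008138 = 0.1953 mR/h.
Dose = rate × time = 0.1953 mR/h × 6.200 h = 1.211 mR.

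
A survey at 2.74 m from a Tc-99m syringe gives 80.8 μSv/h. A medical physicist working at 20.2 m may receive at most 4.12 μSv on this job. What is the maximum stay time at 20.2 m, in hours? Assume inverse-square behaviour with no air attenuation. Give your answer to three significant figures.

2.77 h

Using I₁d₁² = I₂d₂², rate at 20.2 m:
80.8 × (2.74/20.2)² = 80.8 × 0.01840 = 1.487 μSv/h.
Stay time = 4.12 μSv ÷ 1.487 μSv/h = 2.771 h.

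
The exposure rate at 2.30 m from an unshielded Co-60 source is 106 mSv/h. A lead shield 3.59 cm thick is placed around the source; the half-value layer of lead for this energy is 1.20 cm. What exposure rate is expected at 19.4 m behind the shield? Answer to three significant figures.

Distance alone: (2.30/19.4)² = 0.01406, so 106 × 0.01406 = 1.490 mSv/h.
Shield: 3.59/1.20 = 2.992 half-value layers → attenuation 2^(−2.992) = 0.1257.
Combined: 1.490 × 0.1257 = 0.1873 mSv/h.

0.187 mSv/h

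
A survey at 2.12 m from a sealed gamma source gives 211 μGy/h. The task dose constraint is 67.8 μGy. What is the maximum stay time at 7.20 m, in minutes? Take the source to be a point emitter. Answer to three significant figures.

Using I₁d₁² = I₂d₂², rate at 7.20 m:
(2.12/7.20)² = 0.08670, so 211 × 0.08670 = 18.29 μGy/h.
Stay time = 67.8 μGy ÷ 18.29 μGy/h = 3.707 h = 222.4 min.

222 min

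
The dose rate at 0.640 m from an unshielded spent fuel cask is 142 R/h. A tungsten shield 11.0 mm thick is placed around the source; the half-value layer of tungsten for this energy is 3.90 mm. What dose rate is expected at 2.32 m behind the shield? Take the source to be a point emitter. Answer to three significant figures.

1.53 R/h

Distance alone: (0.640/2.32)² = 0.07610, so 142 × 0.07610 = 10.81 R/h.
Shield: 11.0/3.90 = 2.821 half-value layers → attenuation 2^(−2.821) = 0.1415.
Combined: 10.81 × 0.1415 = 1.530 R/h.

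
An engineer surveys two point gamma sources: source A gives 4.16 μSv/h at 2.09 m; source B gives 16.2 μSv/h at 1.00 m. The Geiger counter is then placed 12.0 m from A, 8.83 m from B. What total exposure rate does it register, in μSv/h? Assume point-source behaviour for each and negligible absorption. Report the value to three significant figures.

0.334 μSv/h

By superposition, sum each source's inverse-square contribution:
A: 4.16 × (2.09/12.0)² = 0.1262 μSv/h
B: 16.2 × (1.00/8.83)² = 0.2078 μSv/h
Total = 0.1262 + 0.2078 = 0.3340 μSv/h.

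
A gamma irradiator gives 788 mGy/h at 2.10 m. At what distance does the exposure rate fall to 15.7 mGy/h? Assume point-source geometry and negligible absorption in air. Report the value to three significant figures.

By the inverse-square law, d₂ = d₁·√(I₁/I₂).
I₁/I₂ = 788/15.7 = 50.19, so d₂ = 2.10 × √50.19 = 14.88 m.

14.9 m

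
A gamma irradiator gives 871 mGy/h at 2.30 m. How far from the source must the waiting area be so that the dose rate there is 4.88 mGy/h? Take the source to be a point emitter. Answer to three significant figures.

Intensity scales as (d₁/d₂)², so d₂ = d₁·√(I₁/I₂).
I₁/I₂ = 871/4.88 = 178.5, so d₂ = 2.30 × √178.5 = 30.73 m.

30.7 m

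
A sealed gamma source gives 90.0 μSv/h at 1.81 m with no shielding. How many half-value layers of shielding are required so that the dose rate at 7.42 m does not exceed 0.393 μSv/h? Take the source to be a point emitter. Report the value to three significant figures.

3.77 half-value layers

At 7.42 m, distance alone gives 90.0 × (1.81/7.42)² = 90.0 × 0.05950 = 5.355 μSv/h.
Further attenuation needed: 5.355/0.393 = 13.63.
n = log₂(13.63) = 3.769 half-value layers.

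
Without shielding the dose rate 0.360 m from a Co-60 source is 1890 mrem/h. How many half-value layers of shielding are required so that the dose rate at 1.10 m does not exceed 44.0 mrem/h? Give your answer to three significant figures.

2.20 half-value layers

At 1.10 m, distance alone gives (0.360/1.10)² = 0.1071, so 1890 × 0.1071 = 202.4 mrem/h.
Further attenuation needed: 202.4/44.0 = 4.600.
n = log₂(4.600) = 2.202 half-value layers.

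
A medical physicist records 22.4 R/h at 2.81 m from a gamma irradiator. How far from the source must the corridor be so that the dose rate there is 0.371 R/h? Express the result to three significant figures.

Applying the 1/r² law, d₂ = d₁·√(I₁/I₂).
I₁/I₂ = 22.4/0.371 = 60.38, so d₂ = 2.81 × √60.38 = 21.83 m.

21.8 m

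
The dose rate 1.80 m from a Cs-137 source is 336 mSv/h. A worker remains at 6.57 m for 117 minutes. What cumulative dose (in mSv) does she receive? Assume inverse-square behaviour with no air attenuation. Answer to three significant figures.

Using I₁d₁² = I₂d₂², rate at 6.57 m:
(1.80/6.57)² = 0.07506, so 336 × 0.07506 = 25.22 mSv/h.
Dose = rate × time = 25.22 mSv/h × 1.950 h = 49.18 mSv.

49.2 mSv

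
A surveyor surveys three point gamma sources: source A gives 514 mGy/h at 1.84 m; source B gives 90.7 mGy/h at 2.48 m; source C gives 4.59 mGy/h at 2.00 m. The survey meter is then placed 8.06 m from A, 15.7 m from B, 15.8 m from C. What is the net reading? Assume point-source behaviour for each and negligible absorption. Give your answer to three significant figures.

Each source contributes Iᵢ·(dᵢ/rᵢ)²; contributions add.
A: 514 × (1.84/8.06)² = 26.79 mGy/h
B: 90.7 × (2.48/15.7)² = 2.263 mGy/h
C: 4.59 × (2.00/15.8)² = 0.07355 mGy/h
Total = 26.79 + 2.263 + 0.07355 = 29.13 mGy/h.

29.1 mGy/h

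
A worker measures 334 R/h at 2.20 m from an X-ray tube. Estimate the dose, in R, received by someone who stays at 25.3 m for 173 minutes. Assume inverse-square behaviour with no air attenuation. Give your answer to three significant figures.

7.28 R

Using I₁d₁² = I₂d₂², rate at 25.3 m:
334 × (2.20/25.3)² = 334 × 0.007561 = 2.525 R/h.
Dose = rate × time = 2.525 R/h × 2.883 h = 7.280 R.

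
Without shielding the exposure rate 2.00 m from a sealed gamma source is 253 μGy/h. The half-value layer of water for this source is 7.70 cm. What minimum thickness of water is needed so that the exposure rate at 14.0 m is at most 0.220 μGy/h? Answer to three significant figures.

35.1 cm

At 14.0 m, distance alone gives (2.00/14.0)² = 0.02041, so 253 × 0.02041 = 5.164 μGy/h.
Further attenuation needed: 5.164/0.220 = 23.47.
n = log₂(23.47) = 4.553 half-value layers.
Thickness = 4.553 × 7.70 cm = 35.06 cm.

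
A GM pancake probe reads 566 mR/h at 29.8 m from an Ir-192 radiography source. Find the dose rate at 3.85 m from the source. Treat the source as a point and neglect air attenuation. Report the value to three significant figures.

33900 mR/h

Since intensity falls as 1/r², the rate at 3.85 m is
566 × (29.8/3.85)² = 566 × 59.91 = 33910 mR/h.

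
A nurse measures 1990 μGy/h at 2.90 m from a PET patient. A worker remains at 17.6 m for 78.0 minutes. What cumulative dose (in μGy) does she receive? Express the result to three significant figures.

Since intensity falls as 1/r², rate at 17.6 m:
(2.90/17.6)² = 0.02715, so 1990 × 0.02715 = 54.03 μGy/h.
Dose = rate × time = 54.03 μGy/h × 1.300 h = 70.24 μGy.

70.2 μGy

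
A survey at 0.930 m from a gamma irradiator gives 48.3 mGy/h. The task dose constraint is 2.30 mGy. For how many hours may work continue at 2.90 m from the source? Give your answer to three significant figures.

By the inverse-square law, rate at 2.90 m:
(0.930/2.90)² = 0.1028, so 48.3 × 0.1028 = 4.965 mGy/h.
Stay time = 2.30 mGy ÷ 4.965 mGy/h = 0.4632 h.

0.463 h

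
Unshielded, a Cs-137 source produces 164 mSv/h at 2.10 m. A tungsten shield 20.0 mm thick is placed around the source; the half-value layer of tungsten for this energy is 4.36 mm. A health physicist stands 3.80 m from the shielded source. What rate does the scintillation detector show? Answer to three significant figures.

Distance alone: 164 × (2.10/3.80)² = 164 × 0.3054 = 50.09 mSv/h.
Shield: 20.0/4.36 = 4.587 half-value layers → attenuation 2^(−4.587) = 0.04161.
Combined: 50.09 × 0.04161 = 2.084 mSv/h.

2.08 mSv/h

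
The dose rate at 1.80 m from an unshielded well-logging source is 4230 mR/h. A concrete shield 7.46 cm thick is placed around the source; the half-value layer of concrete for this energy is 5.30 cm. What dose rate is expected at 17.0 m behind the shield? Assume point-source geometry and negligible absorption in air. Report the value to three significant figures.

Distance alone: 4230 × (1.80/17.0)² = 4230 × 0.01121 = 47.42 mR/h.
Shield: 7.46/5.30 = 1.408 half-value layers → attenuation 2^(−1.408) = 0.3768.
Combined: 47.42 × 0.3768 = 17.87 mR/h.

17.9 mR/h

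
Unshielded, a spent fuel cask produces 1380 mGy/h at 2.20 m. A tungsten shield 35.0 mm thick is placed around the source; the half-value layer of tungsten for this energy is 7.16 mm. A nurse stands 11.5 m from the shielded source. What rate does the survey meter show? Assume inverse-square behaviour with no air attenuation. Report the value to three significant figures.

1.71 mGy/h

Distance alone: 1380 × (2.20/11.5)² = 1380 × 0.03660 = 50.51 mGy/h.
Shield: 35.0/7.16 = 4.888 half-value layers → attenuation 2^(−4.888) = 0.03377.
Combined: 50.51 × 0.03377 = 1.706 mGy/h.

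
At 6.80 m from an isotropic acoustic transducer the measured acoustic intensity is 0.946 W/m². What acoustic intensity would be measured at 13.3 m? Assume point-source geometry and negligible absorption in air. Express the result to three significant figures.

0.247 W/m²

By the inverse-square law, scaling from 6.80 m to 13.3 m:
(6.80/13.3)² = 0.2614, so 0.946 × 0.2614 = 0.2473 W/m².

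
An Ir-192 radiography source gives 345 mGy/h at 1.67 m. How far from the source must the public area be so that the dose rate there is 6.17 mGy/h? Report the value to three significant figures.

Applying the 1/r² law, d₂ = d₁·√(I₁/I₂).
I₁/I₂ = 345/6.17 = 55.92, so d₂ = 1.67 × √55.92 = 12.49 m.

12.5 m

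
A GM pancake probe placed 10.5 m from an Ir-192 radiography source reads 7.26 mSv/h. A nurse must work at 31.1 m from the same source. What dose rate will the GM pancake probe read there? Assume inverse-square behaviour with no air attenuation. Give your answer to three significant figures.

0.828 mSv/h

Applying the 1/r² law, scaling from 10.5 m to 31.1 m:
(10.5/31.1)² = 0.1140, so 7.26 × 0.1140 = 0.8276 mSv/h.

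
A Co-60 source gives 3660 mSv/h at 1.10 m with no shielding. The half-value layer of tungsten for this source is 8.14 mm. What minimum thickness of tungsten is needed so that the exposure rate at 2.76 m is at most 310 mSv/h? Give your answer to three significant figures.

7.38 mm

At 2.76 m, distance alone gives 3660 × (1.10/2.76)² = 3660 × 0.1588 = 581.2 mSv/h.
Further attenuation needed: 581.2/310 = 1.875.
n = log₂(1.875) = 0.9069 half-value layers.
Thickness = 0.9069 × 8.14 mm = 7.382 mm.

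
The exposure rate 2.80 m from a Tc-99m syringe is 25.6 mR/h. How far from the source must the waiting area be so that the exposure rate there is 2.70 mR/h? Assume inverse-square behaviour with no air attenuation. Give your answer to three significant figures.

8.62 m

Using I₁d₁² = I₂d₂², d₂ = d₁·√(I₁/I₂).
I₁/I₂ = 25.6/2.70 = 9.481, so d₂ = 2.80 × √9.481 = 8.622 m.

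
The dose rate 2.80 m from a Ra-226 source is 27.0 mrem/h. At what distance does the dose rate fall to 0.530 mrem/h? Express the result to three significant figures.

By the inverse-square law, d₂ = d₁·√(I₁/I₂).
I₁/I₂ = 27.0/0.530 = 50.94, so d₂ = 2.80 × √50.94 = 19.98 m.

20.0 m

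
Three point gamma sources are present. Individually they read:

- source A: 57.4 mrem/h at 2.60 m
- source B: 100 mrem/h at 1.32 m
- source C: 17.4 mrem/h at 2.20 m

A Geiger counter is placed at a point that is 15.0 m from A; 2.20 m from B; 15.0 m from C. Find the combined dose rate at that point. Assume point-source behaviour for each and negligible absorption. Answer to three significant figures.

38.1 mrem/h

By superposition, sum each source's inverse-square contribution:
A: 57.4 × (2.60/15.0)² = 1.725 mrem/h
B: 100 × (1.32/2.20)² = 36.00 mrem/h
C: 17.4 × (2.20/15.0)² = 0.3743 mrem/h
Total = 1.725 + 36.00 + 0.3743 = 38.10 mrem/h.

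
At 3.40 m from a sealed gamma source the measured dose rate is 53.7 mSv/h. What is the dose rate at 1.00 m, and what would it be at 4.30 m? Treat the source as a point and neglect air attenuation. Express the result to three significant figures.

621 mSv/h; 33.6 mSv/h

By the inverse-square law,
At 1.00 m: 53.7 × (3.40/1.00)² = 53.7 × 11.56 = 620.8 mSv/h
At 4.30 m: (1.00/4.30)² = 0.05408, so 620.8 × 0.05408 = 33.57 mSv/h.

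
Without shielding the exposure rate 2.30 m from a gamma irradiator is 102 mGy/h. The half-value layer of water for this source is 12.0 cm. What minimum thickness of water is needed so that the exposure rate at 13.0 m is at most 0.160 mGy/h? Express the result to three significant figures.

At 13.0 m, distance alone gives (2.30/13.0)² = 0.03130, so 102 × 0.03130 = 3.193 mGy/h.
Further attenuation needed: 3.193/0.160 = 19.96.
n = log₂(19.96) = 4.319 half-value layers.
Thickness = 4.319 × 12.0 cm = 51.83 cm.

51.8 cm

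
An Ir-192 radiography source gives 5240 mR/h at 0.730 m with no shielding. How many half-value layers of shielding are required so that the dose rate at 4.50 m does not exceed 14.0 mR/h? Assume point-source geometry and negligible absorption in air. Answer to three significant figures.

3.30 half-value layers

At 4.50 m, distance alone gives (0.730/4.50)² = 0.02632, so 5240 × 0.02632 = 137.9 mR/h.
Further attenuation needed: 137.9/14.0 = 9.850.
n = log₂(9.850) = 3.300 half-value layers.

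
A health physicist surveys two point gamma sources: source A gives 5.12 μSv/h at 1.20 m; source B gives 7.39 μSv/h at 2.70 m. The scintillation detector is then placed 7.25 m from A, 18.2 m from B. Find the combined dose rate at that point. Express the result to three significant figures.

Each source contributes Iᵢ·(dᵢ/rᵢ)²; contributions add.
A: 5.12 × (1.20/7.25)² = 0.1403 μSv/h
B: 7.39 × (2.70/18.2)² = 0.1626 μSv/h
Total = 0.1403 + 0.1626 = 0.3029 μSv/h.

0.303 μSv/h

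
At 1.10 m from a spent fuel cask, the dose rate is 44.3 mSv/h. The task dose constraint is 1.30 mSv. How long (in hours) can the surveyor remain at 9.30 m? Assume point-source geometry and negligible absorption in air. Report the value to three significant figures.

Using I₁d₁² = I₂d₂², rate at 9.30 m:
44.3 × (1.10/9.30)² = 44.3 × 0.01399 = 0.6198 mSv/h.
Stay time = 1.30 mSv ÷ 0.6198 mSv/h = 2.097 h.

2.10 h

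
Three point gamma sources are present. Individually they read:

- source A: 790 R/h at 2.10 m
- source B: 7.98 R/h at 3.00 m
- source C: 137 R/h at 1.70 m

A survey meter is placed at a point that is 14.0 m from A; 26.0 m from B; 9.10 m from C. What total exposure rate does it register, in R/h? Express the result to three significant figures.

Each source contributes Iᵢ·(dᵢ/rᵢ)²; contributions add.
A: 790 × (2.10/14.0)² = 17.77 R/h
B: 7.98 × (3.00/26.0)² = 0.1062 R/h
C: 137 × (1.70/9.10)² = 4.781 R/h
Total = 17.77 + 0.1062 + 4.781 = 22.66 R/h.

22.7 R/h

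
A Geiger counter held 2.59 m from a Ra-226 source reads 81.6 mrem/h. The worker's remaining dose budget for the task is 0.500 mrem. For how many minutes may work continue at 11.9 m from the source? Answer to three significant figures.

7.76 min

Intensity scales as (d₁/d₂)², so rate at 11.9 m:
(2.59/11.9)² = 0.04737, so 81.6 × 0.04737 = 3.865 mrem/h.
Stay time = 0.500 mrem ÷ 3.865 mrem/h = 0.1294 h = 7.764 min.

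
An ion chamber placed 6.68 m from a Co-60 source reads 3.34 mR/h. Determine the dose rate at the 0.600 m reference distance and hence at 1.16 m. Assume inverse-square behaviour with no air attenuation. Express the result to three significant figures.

Intensity scales as (d₁/d₂)², so
At 0.600 m: 3.34 × (6.68/0.600)² = 3.34 × 124.0 = 414.2 mR/h
At 1.16 m: (0.600/1.16)² = 0.2675, so 414.2 × 0.2675 = 110.8 mR/h.

414 mR/h; 111 mR/h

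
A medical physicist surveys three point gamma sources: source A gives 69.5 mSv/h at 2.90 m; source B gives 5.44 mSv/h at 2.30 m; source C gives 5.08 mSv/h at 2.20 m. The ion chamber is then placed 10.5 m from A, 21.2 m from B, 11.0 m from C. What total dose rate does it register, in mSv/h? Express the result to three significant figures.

5.57 mSv/h

Each source contributes Iᵢ·(dᵢ/rᵢ)²; contributions add.
A: 69.5 × (2.90/10.5)² = 5.302 mSv/h
B: 5.44 × (2.30/21.2)² = 0.06403 mSv/h
C: 5.08 × (2.20/11.0)² = 0.2032 mSv/h
Total = 5.302 + 0.06403 + 0.2032 = 5.569 mSv/h.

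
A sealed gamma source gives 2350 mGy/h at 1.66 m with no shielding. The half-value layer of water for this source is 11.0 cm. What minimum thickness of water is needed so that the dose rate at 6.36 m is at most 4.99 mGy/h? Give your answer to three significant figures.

At 6.36 m, distance alone gives 2350 × (1.66/6.36)² = 2350 × 0.06812 = 160.1 mGy/h.
Further attenuation needed: 160.1/4.99 = 32.08.
n = log₂(32.08) = 5.004 half-value layers.
Thickness = 5.004 × 11.0 cm = 55.04 cm.

55.0 cm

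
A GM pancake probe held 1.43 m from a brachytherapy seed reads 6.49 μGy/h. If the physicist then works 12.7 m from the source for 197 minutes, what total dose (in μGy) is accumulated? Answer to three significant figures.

Using I₁d₁² = I₂d₂², rate at 12.7 m:
6.49 × (1.43/12.7)² = 6.49 × 0.01268 = 0.08229 μGy/h.
Dose = rate × time = 0.08229 μGy/h × 3.283 h = 0.2702 μGy.

0.270 μGy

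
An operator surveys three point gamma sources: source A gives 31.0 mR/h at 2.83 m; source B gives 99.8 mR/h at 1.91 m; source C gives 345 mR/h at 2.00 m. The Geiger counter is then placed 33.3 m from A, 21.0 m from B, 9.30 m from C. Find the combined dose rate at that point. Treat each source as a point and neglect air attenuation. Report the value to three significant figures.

17.0 mR/h

By superposition, sum each source's inverse-square contribution:
A: 31.0 × (2.83/33.3)² = 0.2239 mR/h
B: 99.8 × (1.91/21.0)² = 0.8256 mR/h
C: 345 × (2.00/9.30)² = 15.96 mR/h
Total = 0.2239 + 0.8256 + 15.96 = 17.01 mR/h.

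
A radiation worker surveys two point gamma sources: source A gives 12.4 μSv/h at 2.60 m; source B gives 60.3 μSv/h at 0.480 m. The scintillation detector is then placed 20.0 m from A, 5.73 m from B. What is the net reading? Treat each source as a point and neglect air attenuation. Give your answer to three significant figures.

By superposition, sum each source's inverse-square contribution:
A: 12.4 × (2.60/20.0)² = 0.2096 μSv/h
B: 60.3 × (0.480/5.73)² = 0.4231 μSv/h
Total = 0.2096 + 0.4231 = 0.6327 μSv/h.

0.633 μSv/h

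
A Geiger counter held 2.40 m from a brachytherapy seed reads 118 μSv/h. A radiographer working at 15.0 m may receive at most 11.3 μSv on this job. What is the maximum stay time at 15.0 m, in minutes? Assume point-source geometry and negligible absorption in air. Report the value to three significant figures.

224 min

Since intensity falls as 1/r², rate at 15.0 m:
118 × (2.40/15.0)² = 118 × 0.02560 = 3.021 μSv/h.
Stay time = 11.3 μSv ÷ 3.021 μSv/h = 3.740 h = 224.4 min.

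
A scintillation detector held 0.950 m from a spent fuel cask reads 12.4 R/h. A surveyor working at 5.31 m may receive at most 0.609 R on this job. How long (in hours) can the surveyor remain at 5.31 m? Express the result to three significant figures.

Applying the 1/r² law, rate at 5.31 m:
12.4 × (0.950/5.31)² = 12.4 × 0.03201 = 0.3969 R/h.
Stay time = 0.609 R ÷ 0.3969 R/h = 1.534 h.

1.53 h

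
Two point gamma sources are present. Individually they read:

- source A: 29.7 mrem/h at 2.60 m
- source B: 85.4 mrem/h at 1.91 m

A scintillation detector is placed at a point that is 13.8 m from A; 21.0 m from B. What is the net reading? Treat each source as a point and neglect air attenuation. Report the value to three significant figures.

By superposition, sum each source's inverse-square contribution:
A: 29.7 × (2.60/13.8)² = 1.054 mrem/h
B: 85.4 × (1.91/21.0)² = 0.7065 mrem/h
Total = 1.054 + 0.7065 = 1.760 mrem/h.

1.76 mrem/h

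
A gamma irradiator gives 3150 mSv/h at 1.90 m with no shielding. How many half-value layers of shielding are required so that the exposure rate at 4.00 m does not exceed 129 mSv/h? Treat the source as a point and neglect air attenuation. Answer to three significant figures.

2.46 half-value layers

At 4.00 m, distance alone gives 3150 × (1.90/4.00)² = 3150 × 0.2256 = 710.6 mSv/h.
Further attenuation needed: 710.6/129 = 5.509.
n = log₂(5.509) = 2.462 half-value layers.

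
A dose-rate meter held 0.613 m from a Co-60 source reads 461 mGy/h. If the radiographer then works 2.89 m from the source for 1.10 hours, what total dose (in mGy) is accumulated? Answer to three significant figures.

By the inverse-square law, rate at 2.89 m:
(0.613/2.89)² = 0.04499, so 461 × 0.04499 = 20.74 mGy/h.
Dose = rate × time = 20.74 mGy/h × 1.100 h = 22.81 mGy.

22.8 mGy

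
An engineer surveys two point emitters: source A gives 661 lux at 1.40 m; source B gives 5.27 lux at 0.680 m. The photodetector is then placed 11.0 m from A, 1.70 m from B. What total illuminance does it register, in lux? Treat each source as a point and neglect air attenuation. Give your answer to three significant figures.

Each source contributes Iᵢ·(dᵢ/rᵢ)²; contributions add.
A: 661 × (1.40/11.0)² = 10.71 lux
B: 5.27 × (0.680/1.70)² = 0.8432 lux
Total = 10.71 + 0.8432 = 11.55 lux.

11.6 lux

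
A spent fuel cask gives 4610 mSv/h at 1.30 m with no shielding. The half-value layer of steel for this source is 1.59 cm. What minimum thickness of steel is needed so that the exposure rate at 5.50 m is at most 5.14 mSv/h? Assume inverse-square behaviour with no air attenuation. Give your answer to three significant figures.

8.98 cm

At 5.50 m, distance alone gives 4610 × (1.30/5.50)² = 4610 × 0.05587 = 257.6 mSv/h.
Further attenuation needed: 257.6/5.14 = 50.12.
n = log₂(50.12) = 5.647 half-value layers.
Thickness = 5.647 × 1.59 cm = 8.979 cm.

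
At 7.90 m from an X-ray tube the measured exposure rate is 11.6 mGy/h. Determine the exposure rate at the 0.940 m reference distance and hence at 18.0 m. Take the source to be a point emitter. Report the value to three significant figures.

819 mGy/h; 2.23 mGy/h

Using I₁d₁² = I₂d₂²,
At 0.940 m: (7.90/0.940)² = 70.63, so 11.6 × 70.63 = 819.3 mGy/h
At 18.0 m: (0.940/18.0)² = 0.002727, so 819.3 × 0.002727 = 2.234 mGy/h.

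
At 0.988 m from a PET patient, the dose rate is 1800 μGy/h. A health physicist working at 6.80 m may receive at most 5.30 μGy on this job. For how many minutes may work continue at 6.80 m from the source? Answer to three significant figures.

8.37 min

Using I₁d₁² = I₂d₂², rate at 6.80 m:
1800 × (0.988/6.80)² = 1800 × 0.02111 = 38.00 μGy/h.
Stay time = 5.30 μGy ÷ 38.00 μGy/h = 0.1395 h = 8.370 min.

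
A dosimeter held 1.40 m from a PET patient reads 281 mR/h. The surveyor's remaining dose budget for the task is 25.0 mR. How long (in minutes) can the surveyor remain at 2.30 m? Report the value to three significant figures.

Using I₁d₁² = I₂d₂², rate at 2.30 m:
281 × (1.40/2.30)² = 281 × 0.3705 = 104.1 mR/h.
Stay time = 25.0 mR ÷ 104.1 mR/h = 0.2402 h = 14.41 min.

14.4 min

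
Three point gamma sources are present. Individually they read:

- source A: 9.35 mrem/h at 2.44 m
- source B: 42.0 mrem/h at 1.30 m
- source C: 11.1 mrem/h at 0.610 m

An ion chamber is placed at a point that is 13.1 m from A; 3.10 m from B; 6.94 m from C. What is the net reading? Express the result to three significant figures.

By superposition, sum each source's inverse-square contribution:
A: 9.35 × (2.44/13.1)² = 0.3244 mrem/h
B: 42.0 × (1.30/3.10)² = 7.386 mrem/h
C: 11.1 × (0.610/6.94)² = 0.08576 mrem/h
Total = 0.3244 + 7.386 + 0.08576 = 7.796 mrem/h.

7.80 mrem/h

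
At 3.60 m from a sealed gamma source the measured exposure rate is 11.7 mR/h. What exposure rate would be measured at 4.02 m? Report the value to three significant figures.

9.38 mR/h

Applying the 1/r² law, scaling from 3.60 m to 4.02 m:
(3.60/4.02)² = 0.8020, so 11.7 × 0.8020 = 9.383 mR/h.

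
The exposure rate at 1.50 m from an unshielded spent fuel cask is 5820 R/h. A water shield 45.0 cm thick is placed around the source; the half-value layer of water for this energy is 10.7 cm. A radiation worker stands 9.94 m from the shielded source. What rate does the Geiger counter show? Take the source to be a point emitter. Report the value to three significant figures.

7.18 R/h

Distance alone: 5820 × (1.50/9.94)² = 5820 × 0.02277 = 132.5 R/h.
Shield: 45.0/10.7 = 4.206 half-value layers → attenuation 2^(−4.206) = 0.05418.
Combined: 132.5 × 0.05418 = 7.179 R/h.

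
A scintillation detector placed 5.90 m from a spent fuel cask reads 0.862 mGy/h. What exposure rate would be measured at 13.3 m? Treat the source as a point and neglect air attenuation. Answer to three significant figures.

Since intensity falls as 1/r², scaling from 5.90 m to 13.3 m:
(5.90/13.3)² = 0.1968, so 0.862 × 0.1968 = 0.1696 mGy/h.

0.170 mGy/h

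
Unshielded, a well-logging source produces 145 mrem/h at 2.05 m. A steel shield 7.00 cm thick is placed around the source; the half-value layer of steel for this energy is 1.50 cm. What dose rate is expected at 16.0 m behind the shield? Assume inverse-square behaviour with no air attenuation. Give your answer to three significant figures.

Distance alone: (2.05/16.0)² = 0.01642, so 145 × 0.01642 = 2.381 mrem/h.
Shield: 7.00/1.50 = 4.667 half-value layers → attenuation 2^(−4.667) = 0.03936.
Combined: 2.381 × 0.03936 = 0.09372 mrem/h.

0.0937 mrem/h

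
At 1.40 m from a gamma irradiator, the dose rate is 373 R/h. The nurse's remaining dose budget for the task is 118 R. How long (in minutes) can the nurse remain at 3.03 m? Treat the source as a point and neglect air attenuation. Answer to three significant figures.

By the inverse-square law, rate at 3.03 m:
(1.40/3.03)² = 0.2135, so 373 × 0.2135 = 79.64 R/h.
Stay time = 118 R ÷ 79.64 R/h = 1.482 h = 88.92 min.

88.9 min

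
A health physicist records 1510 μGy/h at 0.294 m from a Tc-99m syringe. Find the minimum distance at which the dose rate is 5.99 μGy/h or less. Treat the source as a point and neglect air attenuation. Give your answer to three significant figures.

4.67 m

By the inverse-square law, d₂ = d₁·√(I₁/I₂).
I₁/I₂ = 1510/5.99 = 252.1, so d₂ = 0.294 × √252.1 = 4.668 m.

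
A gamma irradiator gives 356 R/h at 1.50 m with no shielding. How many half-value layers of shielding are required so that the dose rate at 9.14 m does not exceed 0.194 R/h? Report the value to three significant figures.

At 9.14 m, distance alone gives (1.50/9.14)² = 0.02693, so 356 × 0.02693 = 9.587 R/h.
Further attenuation needed: 9.587/0.194 = 49.42.
n = log₂(49.42) = 5.627 half-value layers.

5.63 half-value layers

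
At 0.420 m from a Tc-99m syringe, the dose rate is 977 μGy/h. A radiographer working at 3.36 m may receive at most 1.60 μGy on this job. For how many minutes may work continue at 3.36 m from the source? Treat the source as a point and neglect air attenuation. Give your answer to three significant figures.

Using I₁d₁² = I₂d₂², rate at 3.36 m:
(0.420/3.36)² = 0.01562, so 977 × 0.01562 = 15.26 μGy/h.
Stay time = 1.60 μGy ÷ 15.26 μGy/h = 0.1048 h = 6.288 min.

6.29 min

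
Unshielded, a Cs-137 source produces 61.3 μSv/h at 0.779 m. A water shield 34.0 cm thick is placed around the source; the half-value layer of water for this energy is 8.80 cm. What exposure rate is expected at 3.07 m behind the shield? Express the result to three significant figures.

0.271 μSv/h

Distance alone: (0.779/3.07)² = 0.06439, so 61.3 × 0.06439 = 3.947 μSv/h.
Shield: 34.0/8.80 = 3.864 half-value layers → attenuation 2^(−3.864) = 0.06868.
Combined: 3.947 × 0.06868 = 0.2711 μSv/h.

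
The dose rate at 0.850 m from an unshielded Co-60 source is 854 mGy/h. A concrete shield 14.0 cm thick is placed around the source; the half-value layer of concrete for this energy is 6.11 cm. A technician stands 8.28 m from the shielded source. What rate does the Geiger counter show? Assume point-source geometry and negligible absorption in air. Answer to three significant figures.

Distance alone: 854 × (0.850/8.28)² = 854 × 0.01054 = 9.001 mGy/h.
Shield: 14.0/6.11 = 2.291 half-value layers → attenuation 2^(−2.291) = 0.2043.
Combined: 9.001 × 0.2043 = 1.839 mGy/h.

1.84 mGy/h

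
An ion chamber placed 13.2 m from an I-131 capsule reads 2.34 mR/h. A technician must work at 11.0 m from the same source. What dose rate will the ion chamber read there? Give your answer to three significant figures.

3.37 mR/h

Applying the 1/r² law, scaling from 13.2 m to 11.0 m:
(13.2/11.0)² = 1.440, so 2.34 × 1.440 = 3.370 mR/h.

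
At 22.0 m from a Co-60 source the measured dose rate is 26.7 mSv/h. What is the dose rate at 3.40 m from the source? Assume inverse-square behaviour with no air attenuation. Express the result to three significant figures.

Using I₁d₁² = I₂d₂², scaling from 22.0 m to 3.40 m:
26.7 × (22.0/3.40)² = 26.7 × 41.87 = 1118 mSv/h.

1120 mSv/h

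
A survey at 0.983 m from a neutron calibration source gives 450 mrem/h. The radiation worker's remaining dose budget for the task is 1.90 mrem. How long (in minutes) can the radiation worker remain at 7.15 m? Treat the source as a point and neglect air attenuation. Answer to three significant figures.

13.4 min

By the inverse-square law, rate at 7.15 m:
(0.983/7.15)² = 0.01890, so 450 × 0.01890 = 8.505 mrem/h.
Stay time = 1.90 mrem ÷ 8.505 mrem/h = 0.2234 h = 13.40 min.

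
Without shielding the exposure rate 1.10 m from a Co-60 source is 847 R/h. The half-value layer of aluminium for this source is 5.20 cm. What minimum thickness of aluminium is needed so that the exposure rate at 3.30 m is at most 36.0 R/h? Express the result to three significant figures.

At 3.30 m, distance alone gives (1.10/3.30)² = 0.1111, so 847 × 0.1111 = 94.10 R/h.
Further attenuation needed: 94.10/36.0 = 2.614.
n = log₂(2.614) = 1.386 half-value layers.
Thickness = 1.386 × 5.20 cm = 7.207 cm.

7.21 cm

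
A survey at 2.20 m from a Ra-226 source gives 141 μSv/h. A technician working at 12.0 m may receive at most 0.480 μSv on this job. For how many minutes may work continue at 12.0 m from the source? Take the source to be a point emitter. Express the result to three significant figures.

Intensity scales as (d₁/d₂)², so rate at 12.0 m:
141 × (2.20/12.0)² = 141 × 0.03361 = 4.739 μSv/h.
Stay time = 0.480 μSv ÷ 4.739 μSv/h = 0.1013 h = 6.078 min.

6.08 min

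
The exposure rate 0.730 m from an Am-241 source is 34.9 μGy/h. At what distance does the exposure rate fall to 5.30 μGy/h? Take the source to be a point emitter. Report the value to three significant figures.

1.87 m

Applying the 1/r² law, d₂ = d₁·√(I₁/I₂).
I₁/I₂ = 34.9/5.30 = 6.585, so d₂ = 0.730 × √6.585 = 1.873 m.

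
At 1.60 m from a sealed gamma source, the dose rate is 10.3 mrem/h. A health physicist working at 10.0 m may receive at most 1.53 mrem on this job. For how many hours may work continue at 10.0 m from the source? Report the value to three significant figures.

Applying the 1/r² law, rate at 10.0 m:
10.3 × (1.60/10.0)² = 10.3 × 0.02560 = 0.2637 mrem/h.
Stay time = 1.53 mrem ÷ 0.2637 mrem/h = 5.802 h.

5.80 h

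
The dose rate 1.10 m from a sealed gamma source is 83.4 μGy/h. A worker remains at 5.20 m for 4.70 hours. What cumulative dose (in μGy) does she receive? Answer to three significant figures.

17.5 μGy

Applying the 1/r² law, rate at 5.20 m:
(1.10/5.20)² = 0.04475, so 83.4 × 0.04475 = 3.732 μGy/h.
Dose = rate × time = 3.732 μGy/h × 4.700 h = 17.54 μGy.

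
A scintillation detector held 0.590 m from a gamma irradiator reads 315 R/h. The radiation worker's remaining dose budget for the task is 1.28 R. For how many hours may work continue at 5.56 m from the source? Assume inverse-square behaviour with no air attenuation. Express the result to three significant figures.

0.361 h

Intensity scales as (d₁/d₂)², so rate at 5.56 m:
315 × (0.590/5.56)² = 315 × 0.01126 = 3.547 R/h.
Stay time = 1.28 R ÷ 3.547 R/h = 0.3609 h.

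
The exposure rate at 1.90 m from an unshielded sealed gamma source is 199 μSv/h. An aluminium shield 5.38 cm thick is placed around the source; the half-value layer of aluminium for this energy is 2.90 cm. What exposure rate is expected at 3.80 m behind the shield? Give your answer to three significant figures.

Distance alone: (1.90/3.80)² = 0.2500, so 199 × 0.2500 = 49.75 μSv/h.
Shield: 5.38/2.90 = 1.855 half-value layers → attenuation 2^(−1.855) = 0.2764.
Combined: 49.75 × 0.2764 = 13.75 μSv/h.

13.8 μSv/h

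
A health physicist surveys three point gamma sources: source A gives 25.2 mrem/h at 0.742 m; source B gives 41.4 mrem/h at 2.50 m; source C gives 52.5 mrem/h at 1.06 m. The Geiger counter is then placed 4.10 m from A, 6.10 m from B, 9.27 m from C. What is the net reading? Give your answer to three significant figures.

By superposition, sum each source's inverse-square contribution:
A: 25.2 × (0.742/4.10)² = 0.8254 mrem/h
B: 41.4 × (2.50/6.10)² = 6.954 mrem/h
C: 52.5 × (1.06/9.27)² = 0.6865 mrem/h
Total = 0.8254 + 6.954 + 0.6865 = 8.466 mrem/h.

8.47 mrem/h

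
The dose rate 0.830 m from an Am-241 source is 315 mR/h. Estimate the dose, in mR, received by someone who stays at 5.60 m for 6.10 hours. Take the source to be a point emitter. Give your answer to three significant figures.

42.2 mR

Using I₁d₁² = I₂d₂², rate at 5.60 m:
(0.830/5.60)² = 0.02197, so 315 × 0.02197 = 6.921 mR/h.
Dose = rate × time = 6.921 mR/h × 6.100 h = 42.22 mR.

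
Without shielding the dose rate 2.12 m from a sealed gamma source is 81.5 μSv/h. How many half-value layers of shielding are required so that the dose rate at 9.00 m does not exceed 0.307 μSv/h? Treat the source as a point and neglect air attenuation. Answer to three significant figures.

At 9.00 m, distance alone gives 81.5 × (2.12/9.00)² = 81.5 × 0.05549 = 4.522 μSv/h.
Further attenuation needed: 4.522/0.307 = 14.73.
n = log₂(14.73) = 3.881 half-value layers.

3.88 half-value layers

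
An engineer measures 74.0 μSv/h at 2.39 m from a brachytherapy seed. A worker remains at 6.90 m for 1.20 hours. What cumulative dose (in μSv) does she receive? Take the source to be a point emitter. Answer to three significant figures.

Intensity scales as (d₁/d₂)², so rate at 6.90 m:
74.0 × (2.39/6.90)² = 74.0 × 0.1200 = 8.880 μSv/h.
Dose = rate × time = 8.880 μSv/h × 1.200 h = 10.66 μSv.

10.7 μSv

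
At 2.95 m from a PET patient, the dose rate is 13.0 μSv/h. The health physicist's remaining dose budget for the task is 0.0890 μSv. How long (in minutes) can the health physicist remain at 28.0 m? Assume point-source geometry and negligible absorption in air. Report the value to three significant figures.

Applying the 1/r² law, rate at 28.0 m:
13.0 × (2.95/28.0)² = 13.0 × 0.01110 = 0.1443 μSv/h.
Stay time = 0.0890 μSv ÷ 0.1443 μSv/h = 0.6168 h = 37.01 min.

37.0 min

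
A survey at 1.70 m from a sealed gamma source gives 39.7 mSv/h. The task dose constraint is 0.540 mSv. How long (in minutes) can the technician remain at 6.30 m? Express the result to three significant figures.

11.2 min

Applying the 1/r² law, rate at 6.30 m:
(1.70/6.30)² = 0.07281, so 39.7 × 0.07281 = 2.891 mSv/h.
Stay time = 0.540 mSv ÷ 2.891 mSv/h = 0.1868 h = 11.21 min.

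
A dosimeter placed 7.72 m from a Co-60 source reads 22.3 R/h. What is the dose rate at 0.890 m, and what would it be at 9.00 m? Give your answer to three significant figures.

Using I₁d₁² = I₂d₂²,
At 0.890 m: (7.72/0.890)² = 75.24, so 22.3 × 75.24 = 1678 R/h
At 9.00 m: 1678 × (0.890/9.00)² = 1678 × 0.009779 = 16.41 R/h.

1680 R/h; 16.4 R/h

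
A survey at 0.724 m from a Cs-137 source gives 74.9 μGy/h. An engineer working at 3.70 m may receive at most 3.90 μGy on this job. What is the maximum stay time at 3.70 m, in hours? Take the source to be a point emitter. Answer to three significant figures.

1.36 h

Since intensity falls as 1/r², rate at 3.70 m:
74.9 × (0.724/3.70)² = 74.9 × 0.03829 = 2.868 μGy/h.
Stay time = 3.90 μGy ÷ 2.868 μGy/h = 1.360 h.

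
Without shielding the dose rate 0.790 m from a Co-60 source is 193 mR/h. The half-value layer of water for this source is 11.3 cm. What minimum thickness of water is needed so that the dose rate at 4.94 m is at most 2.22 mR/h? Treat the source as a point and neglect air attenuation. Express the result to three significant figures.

At 4.94 m, distance alone gives 193 × (0.790/4.94)² = 193 × 0.02557 = 4.935 mR/h.
Further attenuation needed: 4.935/2.22 = 2.223.
n = log₂(2.223) = 1.153 half-value layers.
Thickness = 1.153 × 11.3 cm = 13.03 cm.

13.0 cm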